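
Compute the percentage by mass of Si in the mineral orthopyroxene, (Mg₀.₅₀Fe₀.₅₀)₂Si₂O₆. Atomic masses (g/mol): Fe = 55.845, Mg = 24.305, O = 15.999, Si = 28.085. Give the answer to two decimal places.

Formula mass = 1*24.305 + 1*55.845 + 2*28.085 + 6*15.999 = 232.314 g/mol, of which 56.170 g is Si.
So Si makes up 56.170/232.314 = 0.2418 of the mass, i.e. 24.18%.

24.18 wt%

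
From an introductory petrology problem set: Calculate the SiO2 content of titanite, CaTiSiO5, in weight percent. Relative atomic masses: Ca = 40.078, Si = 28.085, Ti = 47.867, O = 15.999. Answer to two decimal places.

Formula mass = 196.025 g/mol.
1 Si → 1.0000 mol SiO2 per formula unit; M(SiO2) = 60.083, so SiO2 mass = 60.083 g.
60.083/196.025 × 100 = 30.65 wt%.

30.65 wt%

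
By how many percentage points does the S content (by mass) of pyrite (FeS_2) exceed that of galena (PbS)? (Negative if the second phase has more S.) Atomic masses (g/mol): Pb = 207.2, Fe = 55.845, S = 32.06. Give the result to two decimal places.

S in FeS_2: molar mass 119.965 g/mol; 2×32.06 = 64.120 g → 53.45 wt%.
S in PbS: molar mass 239.260 g/mol; 1×32.06 = 32.060 g → 13.40 wt%.
Difference = 53.45 − 13.40 = 40.05 percentage points.

40.05 percentage points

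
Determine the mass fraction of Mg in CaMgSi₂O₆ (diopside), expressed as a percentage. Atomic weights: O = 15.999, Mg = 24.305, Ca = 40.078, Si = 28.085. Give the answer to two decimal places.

11.22 weight percent

M(CaMgSi₂O₆) = 216.547 g/mol.
Mg contributes 1 × 24.305 = 24.305 g per mole.
24.305/216.547 = 0.1122 → 11.22%.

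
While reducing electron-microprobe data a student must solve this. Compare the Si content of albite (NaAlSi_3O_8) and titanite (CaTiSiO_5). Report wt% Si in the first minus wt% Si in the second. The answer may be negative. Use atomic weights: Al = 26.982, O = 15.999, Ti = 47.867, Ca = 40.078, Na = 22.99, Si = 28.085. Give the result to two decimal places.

17.80 percentage points

First mineral: 84.255 g Si in 262.219 g formula = 32.13 wt% Si.
Second mineral: 28.085 g Si in 196.025 g formula = 14.33 wt% Si.
32.13% − 14.33% gives a difference of 17.80 percentage points.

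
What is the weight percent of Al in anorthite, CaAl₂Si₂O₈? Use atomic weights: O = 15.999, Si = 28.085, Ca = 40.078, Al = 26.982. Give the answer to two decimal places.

19.40 mass %

Formula mass = 1*40.078 + 2*26.982 + 2*28.085 + 8*15.999 = 278.204 g/mol, of which 53.964 g is Al.
So Al makes up 53.964/278.204 = 0.1940 of the mass, i.e. 19.40%.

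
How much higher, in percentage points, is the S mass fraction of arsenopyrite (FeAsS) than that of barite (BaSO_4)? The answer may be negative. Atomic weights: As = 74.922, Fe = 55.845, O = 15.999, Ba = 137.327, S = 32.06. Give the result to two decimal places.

M(FeAsS) = 162.827 g/mol, so wt% S = 32.060/162.827 × 100 = 19.69%.
M(BaSO_4) = 233.383 g/mol, so wt% S = 32.060/233.383 × 100 = 13.74%.
19.69 − 13.74 = 5.95 pp.

5.95 percentage points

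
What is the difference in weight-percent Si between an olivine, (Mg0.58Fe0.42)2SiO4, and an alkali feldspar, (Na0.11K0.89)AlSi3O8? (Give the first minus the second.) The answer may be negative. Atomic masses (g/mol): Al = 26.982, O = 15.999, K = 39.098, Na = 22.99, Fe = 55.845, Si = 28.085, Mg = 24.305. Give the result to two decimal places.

-13.67 percentage points

M((Mg0.58Fe0.42)2SiO4) = 167.185 g/mol, so wt% Si = 28.085/167.185 × 100 = 16.80%.
M((Na0.11K0.89)AlSi3O8) = 276.555 g/mol, so wt% Si = 84.255/276.555 × 100 = 30.47%.
16.80 − 30.47 = -13.67 pp.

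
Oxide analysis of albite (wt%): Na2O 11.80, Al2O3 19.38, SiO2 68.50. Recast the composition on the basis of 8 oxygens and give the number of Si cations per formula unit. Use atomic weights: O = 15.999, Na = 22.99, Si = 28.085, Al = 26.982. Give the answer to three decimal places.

2.999 Si apfu

11.80 wt% Na2O ÷ 61.979 g/mol = 0.19039 mol, giving 0.38078 Na and 0.19039 O.
19.38 wt% Al2O3 ÷ 101.961 g/mol = 0.19007 mol, giving 0.38014 Al and 0.57021 O.
68.50 wt% SiO2 ÷ 60.083 g/mol = 1.14009 mol, giving 1.14009 Si and 2.28018 O.
Oxygen sums to 3.04078; scaling by 8/3.04078 = 2.63090 puts the formula on 8 O.
Si: 1.14009 × 2.63090 = 2.999 atoms per formula unit.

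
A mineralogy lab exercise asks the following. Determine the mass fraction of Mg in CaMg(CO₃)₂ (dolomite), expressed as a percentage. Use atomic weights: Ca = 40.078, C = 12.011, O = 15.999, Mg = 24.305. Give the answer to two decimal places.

13.18 weight percent

Molar mass of CaMg(CO₃)₂: 1×40.078 + 1×24.305 + 2×12.011 + 6×15.999 = 184.399 g/mol.
Mass of Mg per formula unit: 1 × 24.305 = 24.305 g.
Weight fraction Mg = 24.305 / 184.399 = 0.1318.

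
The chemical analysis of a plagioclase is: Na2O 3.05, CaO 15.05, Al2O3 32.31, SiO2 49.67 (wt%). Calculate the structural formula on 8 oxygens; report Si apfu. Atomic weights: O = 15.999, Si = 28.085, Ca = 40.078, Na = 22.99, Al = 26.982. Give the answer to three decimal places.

Na2O: 3.05/61.979 = 0.04921 mol → 0.09842 mol Na, 0.04921 mol O.
CaO: 15.05/56.077 = 0.26838 mol → 0.26838 mol Ca, 0.26838 mol O.
Al2O3: 32.31/101.961 = 0.31689 mol → 0.63378 mol Al, 0.95067 mol O.
SiO2: 49.67/60.083 = 0.82669 mol → 0.82669 mol Si, 1.65338 mol O.
Total oxygen = 2.92164 mol. Normalization factor = 8/2.92164 = 2.73819.
Si per 8 O = 0.82669 × 2.73819 = 2.264.

2.264 Si apfu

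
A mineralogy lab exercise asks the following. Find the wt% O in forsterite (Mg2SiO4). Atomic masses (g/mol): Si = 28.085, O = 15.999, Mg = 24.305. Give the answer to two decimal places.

45.49 mass %

M(Mg2SiO4) = 140.691 g/mol.
O contributes 4 × 15.999 = 63.996 g per mole.
63.996/140.691 = 0.4549 → 45.49%.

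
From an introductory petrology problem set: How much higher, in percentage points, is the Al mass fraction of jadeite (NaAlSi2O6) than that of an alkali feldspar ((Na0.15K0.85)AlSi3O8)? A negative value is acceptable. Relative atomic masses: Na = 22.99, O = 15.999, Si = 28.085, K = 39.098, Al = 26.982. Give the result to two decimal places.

Al in NaAlSi2O6: molar mass 202.136 g/mol; 1×26.982 = 26.982 g → 13.35 wt%.
Al in (Na0.15K0.85)AlSi3O8: molar mass 275.911 g/mol; 1×26.982 = 26.982 g → 9.78 wt%.
Difference = 13.35 − 9.78 = 3.57 percentage points.

3.57 percentage points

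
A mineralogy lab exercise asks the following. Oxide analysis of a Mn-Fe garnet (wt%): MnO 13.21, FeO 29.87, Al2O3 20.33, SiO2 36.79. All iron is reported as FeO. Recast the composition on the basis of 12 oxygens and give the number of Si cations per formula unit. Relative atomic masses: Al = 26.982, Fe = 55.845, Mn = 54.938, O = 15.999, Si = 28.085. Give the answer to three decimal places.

3.030 Si apfu

MnO: 13.21/70.937 = 0.18622 mol → 0.18622 mol Mn, 0.18622 mol O.
FeO: 29.87/71.844 = 0.41576 mol → 0.41576 mol Fe, 0.41576 mol O.
Al2O3: 20.33/101.961 = 0.19939 mol → 0.39878 mol Al, 0.59817 mol O.
SiO2: 36.79/60.083 = 0.61232 mol → 0.61232 mol Si, 1.22464 mol O.
Total oxygen = 2.42479 mol. Normalization factor = 12/2.42479 = 4.94888.
Si per 12 O = 0.61232 × 4.94888 = 3.030.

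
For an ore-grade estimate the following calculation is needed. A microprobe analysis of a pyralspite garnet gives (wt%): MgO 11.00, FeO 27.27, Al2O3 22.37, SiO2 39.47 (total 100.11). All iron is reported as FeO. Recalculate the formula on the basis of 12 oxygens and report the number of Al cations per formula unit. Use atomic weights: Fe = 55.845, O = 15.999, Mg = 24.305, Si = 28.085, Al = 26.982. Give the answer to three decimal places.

2.006 Al apfu

MgO: 11.00/40.304 = 0.27293 mol → 0.27293 mol Mg, 0.27293 mol O.
FeO: 27.27/71.844 = 0.37957 mol → 0.37957 mol Fe, 0.37957 mol O.
Al2O3: 22.37/101.961 = 0.21940 mol → 0.43880 mol Al, 0.65820 mol O.
SiO2: 39.47/60.083 = 0.65692 mol → 0.65692 mol Si, 1.31384 mol O.
Total oxygen = 2.62454 mol. Normalization factor = 12/2.62454 = 4.57223.
Al per 12 O = 0.43880 × 4.57223 = 2.006.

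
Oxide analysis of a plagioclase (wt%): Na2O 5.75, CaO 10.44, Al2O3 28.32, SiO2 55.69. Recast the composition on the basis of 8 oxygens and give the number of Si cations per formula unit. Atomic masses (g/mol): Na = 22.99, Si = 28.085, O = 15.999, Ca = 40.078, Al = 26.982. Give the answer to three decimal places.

2.500 Si apfu

5.75 wt% Na2O ÷ 61.979 g/mol = 0.09277 mol, giving 0.18554 Na and 0.09277 O.
10.44 wt% CaO ÷ 56.077 g/mol = 0.18617 mol, giving 0.18617 Ca and 0.18617 O.
28.32 wt% Al2O3 ÷ 101.961 g/mol = 0.27775 mol, giving 0.55550 Al and 0.83325 O.
55.69 wt% SiO2 ÷ 60.083 g/mol = 0.92688 mol, giving 0.92688 Si and 1.85376 O.
Oxygen sums to 2.96595; scaling by 8/2.96595 = 2.69728 puts the formula on 8 O.
Si: 0.92688 × 2.69728 = 2.500 atoms per formula unit.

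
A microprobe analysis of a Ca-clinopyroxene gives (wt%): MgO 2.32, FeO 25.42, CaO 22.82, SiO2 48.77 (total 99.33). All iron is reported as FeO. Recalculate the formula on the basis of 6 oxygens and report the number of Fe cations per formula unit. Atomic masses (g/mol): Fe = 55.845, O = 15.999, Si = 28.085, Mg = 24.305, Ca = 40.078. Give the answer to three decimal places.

0.869 Fe apfu

MgO (M=40.304): mol = 0.05756; Mg = 0.05756, O = 0.05756.
FeO (M=71.844): mol = 0.35382; Fe = 0.35382, O = 0.35382.
CaO (M=56.077): mol = 0.40694; Ca = 0.40694, O = 0.40694.
SiO2 (M=60.083): mol = 0.81171; Si = 0.81171, O = 1.62342.
ΣO = 2.44174; factor = 6/ΣO = 2.45726.
Fe apfu = 0.35382 × 2.45726 = 0.869.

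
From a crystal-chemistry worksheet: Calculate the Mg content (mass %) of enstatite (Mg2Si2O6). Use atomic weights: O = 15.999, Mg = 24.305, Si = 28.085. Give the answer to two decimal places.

M(Mg2Si2O6) = 200.774 g/mol.
Mg contributes 2 × 24.305 = 48.610 g per mole.
48.610/200.774 = 0.2421 → 24.21%.

24.21 mass %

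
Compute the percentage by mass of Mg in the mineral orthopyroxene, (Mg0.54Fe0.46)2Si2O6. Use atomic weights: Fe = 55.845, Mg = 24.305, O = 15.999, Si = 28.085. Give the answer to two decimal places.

M((Mg0.54Fe0.46)2Si2O6) = 229.791 g/mol.
Mg contributes 1.08 × 24.305 = 26.249 g per mole.
26.249/229.791 = 0.1142 → 11.42%.

11.42 wt%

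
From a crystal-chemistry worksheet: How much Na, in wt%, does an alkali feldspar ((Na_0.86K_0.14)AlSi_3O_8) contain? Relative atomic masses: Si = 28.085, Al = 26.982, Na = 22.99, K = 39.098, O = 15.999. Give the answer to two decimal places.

7.48 wt%

Molar mass of (Na_0.86K_0.14)AlSi_3O_8: 0.86*22.99 + 0.14*39.098 + 1*26.982 + 3*28.085 + 8*15.999 = 264.474 g/mol.
Mass of Na per formula unit: 0.86 × 22.99 = 19.771 g.
Weight fraction Na = 19.771 / 264.474 = 0.0748.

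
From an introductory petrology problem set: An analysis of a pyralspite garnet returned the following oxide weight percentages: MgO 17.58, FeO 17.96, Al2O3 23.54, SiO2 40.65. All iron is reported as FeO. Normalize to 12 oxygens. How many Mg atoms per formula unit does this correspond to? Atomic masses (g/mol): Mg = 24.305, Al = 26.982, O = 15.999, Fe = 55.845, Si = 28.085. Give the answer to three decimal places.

17.58 wt% MgO ÷ 40.304 g/mol = 0.43618 mol, giving 0.43618 Mg and 0.43618 O.
17.96 wt% FeO ÷ 71.844 g/mol = 0.24999 mol, giving 0.24999 Fe and 0.24999 O.
23.54 wt% Al2O3 ÷ 101.961 g/mol = 0.23087 mol, giving 0.46174 Al and 0.69261 O.
40.65 wt% SiO2 ÷ 60.083 g/mol = 0.67656 mol, giving 0.67656 Si and 1.35312 O.
Oxygen sums to 2.73190; scaling by 12/2.73190 = 4.39255 puts the formula on 12 O.
Mg: 0.43618 × 4.39255 = 1.916 atoms per formula unit.

1.916 Mg apfu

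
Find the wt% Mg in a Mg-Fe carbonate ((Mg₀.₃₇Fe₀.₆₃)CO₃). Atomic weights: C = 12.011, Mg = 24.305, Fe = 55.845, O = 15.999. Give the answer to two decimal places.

M((Mg₀.₃₇Fe₀.₆₃)CO₃) = 104.183 g/mol.
Mg contributes 0.37 × 24.305 = 8.993 g per mole.
8.993/104.183 = 0.0863 → 8.63%.

8.63 weight percent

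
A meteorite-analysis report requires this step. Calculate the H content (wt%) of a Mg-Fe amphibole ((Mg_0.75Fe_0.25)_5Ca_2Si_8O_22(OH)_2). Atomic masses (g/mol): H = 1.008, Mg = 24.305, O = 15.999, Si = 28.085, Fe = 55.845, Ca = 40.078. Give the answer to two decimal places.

0.24 wt%

Formula mass = 3.75·24.305 + 1.25·55.845 + 2·40.078 + 8·28.085 + 24·15.999 + 2·1.008 = 851.778 g/mol, of which 2.016 g is H.
So H makes up 2.016/851.778 = 0.0024 of the mass, i.e. 0.24%.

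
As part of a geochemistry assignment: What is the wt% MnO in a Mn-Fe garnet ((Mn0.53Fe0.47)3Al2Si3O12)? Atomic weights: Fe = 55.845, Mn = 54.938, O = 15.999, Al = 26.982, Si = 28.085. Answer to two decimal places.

22.73 wt%

Formula mass = 496.300 g/mol.
1.59 Mn → 1.5900 mol MnO per formula unit; M(MnO) = 70.937, so MnO mass = 112.790 g.
112.790/496.300 × 100 = 22.73 wt%.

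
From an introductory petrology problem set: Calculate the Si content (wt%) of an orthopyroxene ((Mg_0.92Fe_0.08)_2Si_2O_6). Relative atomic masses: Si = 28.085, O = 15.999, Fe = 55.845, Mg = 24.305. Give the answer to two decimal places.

Molar mass of (Mg_0.92Fe_0.08)_2Si_2O_6: 1.84*24.305 + 0.16*55.845 + 2*28.085 + 6*15.999 = 205.820 g/mol.
Mass of Si per formula unit: 2 × 28.085 = 56.170 g.
Weight fraction Si = 56.170 / 205.820 = 0.2729.

27.29 wt%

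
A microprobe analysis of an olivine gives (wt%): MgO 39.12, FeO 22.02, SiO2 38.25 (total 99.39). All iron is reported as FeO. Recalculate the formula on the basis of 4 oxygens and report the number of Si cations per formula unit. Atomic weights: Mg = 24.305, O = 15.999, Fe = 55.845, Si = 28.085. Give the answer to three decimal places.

MgO: 39.12/40.304 = 0.97062 mol → 0.97062 mol Mg, 0.97062 mol O.
FeO: 22.02/71.844 = 0.30650 mol → 0.30650 mol Fe, 0.30650 mol O.
SiO2: 38.25/60.083 = 0.63662 mol → 0.63662 mol Si, 1.27324 mol O.
Total oxygen = 2.55036 mol. Normalization factor = 4/2.55036 = 1.56841.
Si per 4 O = 0.63662 × 1.56841 = 0.998.

0.998 Si apfu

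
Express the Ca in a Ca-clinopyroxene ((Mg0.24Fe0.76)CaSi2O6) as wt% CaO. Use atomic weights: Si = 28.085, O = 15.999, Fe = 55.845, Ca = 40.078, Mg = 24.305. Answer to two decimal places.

23.32 wt%

Molar mass of (Mg0.24Fe0.76)CaSi2O6 = 0.24·24.305 + 0.76·55.845 + 1·40.078 + 2·28.085 + 6·15.999 = 240.517 g/mol.
Each formula unit contains 1 Ca, equivalent to 1/1 = 1.0000 mol CaO.
M(CaO) = 1×40.078 + 1×15.999 = 56.077 g/mol.
Mass of CaO per formula unit = 1.0000 × 56.077 = 56.077 g.
CaO wt% = 56.077 / 240.517 × 100 = 23.32%.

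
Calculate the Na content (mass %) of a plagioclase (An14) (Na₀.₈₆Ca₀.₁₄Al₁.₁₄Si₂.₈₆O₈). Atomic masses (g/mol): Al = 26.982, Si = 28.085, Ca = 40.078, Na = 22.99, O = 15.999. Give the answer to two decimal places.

Formula mass = 0.86·22.99 + 0.14·40.078 + 1.14·26.982 + 2.86·28.085 + 8·15.999 = 264.457 g/mol, of which 19.771 g is Na.
So Na makes up 19.771/264.457 = 0.0748 of the mass, i.e. 7.48%.

7.48 mass %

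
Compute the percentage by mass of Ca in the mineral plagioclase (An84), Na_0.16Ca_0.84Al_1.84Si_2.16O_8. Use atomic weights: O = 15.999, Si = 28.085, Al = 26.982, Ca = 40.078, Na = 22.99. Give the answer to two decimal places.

12.21 weight percent

Formula mass = 0.16·22.99 + 0.84·40.078 + 1.84·26.982 + 2.16·28.085 + 8·15.999 = 275.646 g/mol, of which 33.666 g is Ca.
So Ca makes up 33.666/275.646 = 0.1221 of the mass, i.e. 12.21%.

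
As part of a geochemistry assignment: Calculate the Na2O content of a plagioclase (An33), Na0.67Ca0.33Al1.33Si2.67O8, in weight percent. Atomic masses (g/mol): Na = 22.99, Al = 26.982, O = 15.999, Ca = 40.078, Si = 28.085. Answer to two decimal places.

Molar mass of Na0.67Ca0.33Al1.33Si2.67O8 = 0.67*22.99 + 0.33*40.078 + 1.33*26.982 + 2.67*28.085 + 8*15.999 = 267.494 g/mol.
Each formula unit contains 0.67 Na, equivalent to 0.67/2 = 0.3350 mol Na2O.
M(Na2O) = 2×22.99 + 1×15.999 = 61.979 g/mol.
Mass of Na2O per formula unit = 0.3350 × 61.979 = 20.763 g.
Na2O wt% = 20.763 / 267.494 × 100 = 7.76%.

7.76 wt%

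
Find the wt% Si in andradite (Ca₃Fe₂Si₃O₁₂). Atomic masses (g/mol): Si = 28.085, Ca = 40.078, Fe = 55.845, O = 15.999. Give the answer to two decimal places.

16.58 mass %

Formula mass = 3×40.078 + 2×55.845 + 3×28.085 + 12×15.999 = 508.167 g/mol, of which 84.255 g is Si.
So Si makes up 84.255/508.167 = 0.1658 of the mass, i.e. 16.58%.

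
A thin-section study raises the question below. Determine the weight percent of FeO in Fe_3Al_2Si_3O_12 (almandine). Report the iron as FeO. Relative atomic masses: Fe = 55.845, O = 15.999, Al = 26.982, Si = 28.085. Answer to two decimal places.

43.30 wt%

Formula mass = 497.742 g/mol.
3 Fe → 3.0000 mol FeO per formula unit; M(FeO) = 71.844, so FeO mass = 215.532 g.
215.532/497.742 × 100 = 43.30 wt%.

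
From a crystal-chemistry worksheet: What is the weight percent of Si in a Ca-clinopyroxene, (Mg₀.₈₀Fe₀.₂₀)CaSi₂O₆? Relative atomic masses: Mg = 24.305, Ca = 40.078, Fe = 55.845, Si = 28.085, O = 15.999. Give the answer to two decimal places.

Formula mass = 0.80*24.305 + 0.20*55.845 + 1*40.078 + 2*28.085 + 6*15.999 = 222.855 g/mol, of which 56.170 g is Si.
So Si makes up 56.170/222.855 = 0.2520 of the mass, i.e. 25.20%.

25.20 mass %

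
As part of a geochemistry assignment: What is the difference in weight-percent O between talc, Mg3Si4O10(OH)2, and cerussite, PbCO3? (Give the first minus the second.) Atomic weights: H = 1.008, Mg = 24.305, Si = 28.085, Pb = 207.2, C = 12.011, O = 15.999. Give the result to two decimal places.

M(Mg3Si4O10(OH)2) = 379.259 g/mol, so wt% O = 191.988/379.259 × 100 = 50.62%.
M(PbCO3) = 267.208 g/mol, so wt% O = 47.997/267.208 × 100 = 17.96%.
50.62 − 17.96 = 32.66 pp.

32.66 percentage points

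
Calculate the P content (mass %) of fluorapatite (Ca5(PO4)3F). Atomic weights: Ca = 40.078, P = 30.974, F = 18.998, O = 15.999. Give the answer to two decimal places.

Molar mass of Ca5(PO4)3F: 5*40.078 + 3*30.974 + 12*15.999 + 1*18.998 = 504.298 g/mol.
Mass of P per formula unit: 3 × 30.974 = 92.922 g.
Weight fraction P = 92.922 / 504.298 = 0.1843.

18.43 mass %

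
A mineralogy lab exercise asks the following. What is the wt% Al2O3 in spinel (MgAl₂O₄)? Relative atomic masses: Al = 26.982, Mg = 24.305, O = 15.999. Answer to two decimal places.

Formula mass = 142.265 g/mol.
2 Al → 1.0000 mol Al2O3 per formula unit; M(Al2O3) = 101.961, so Al2O3 mass = 101.961 g.
101.961/142.265 × 100 = 71.67 wt%.

71.67 wt%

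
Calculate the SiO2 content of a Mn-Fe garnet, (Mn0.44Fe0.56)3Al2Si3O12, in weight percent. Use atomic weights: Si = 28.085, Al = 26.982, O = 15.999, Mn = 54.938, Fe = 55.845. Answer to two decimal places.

M((Mn0.44Fe0.56)3Al2Si3O12) = 496.545 g/mol; M(SiO2) = 60.083 g/mol.
Moles SiO2 per formula unit = 3 Si ÷ 1 = 3.0000.
SiO2 fraction = (3.0000 × 60.083) / 496.545 = 180.249/496.545 = 0.3630.

36.30 wt%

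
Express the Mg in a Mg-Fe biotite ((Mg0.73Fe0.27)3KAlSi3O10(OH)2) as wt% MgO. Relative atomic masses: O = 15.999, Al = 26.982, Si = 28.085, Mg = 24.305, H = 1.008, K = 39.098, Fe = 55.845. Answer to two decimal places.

19.93 wt%

Formula mass = 442.801 g/mol.
2.19 Mg → 2.1900 mol MgO per formula unit; M(MgO) = 40.304, so MgO mass = 88.266 g.
88.266/442.801 × 100 = 19.93 wt%.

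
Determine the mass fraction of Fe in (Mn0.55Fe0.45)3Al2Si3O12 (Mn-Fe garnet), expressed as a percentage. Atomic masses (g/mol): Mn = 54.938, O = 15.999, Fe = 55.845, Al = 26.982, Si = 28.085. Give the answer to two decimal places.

Formula mass = 1.65*54.938 + 1.35*55.845 + 2*26.982 + 3*28.085 + 12*15.999 = 496.245 g/mol, of which 75.391 g is Fe.
So Fe makes up 75.391/496.245 = 0.1519 of the mass, i.e. 15.19%.

15.19 wt%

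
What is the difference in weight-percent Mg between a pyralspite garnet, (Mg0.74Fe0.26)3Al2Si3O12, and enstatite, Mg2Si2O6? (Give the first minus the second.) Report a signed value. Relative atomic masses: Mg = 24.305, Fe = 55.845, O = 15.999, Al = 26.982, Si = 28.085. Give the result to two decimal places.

-11.60 percentage points

M((Mg0.74Fe0.26)3Al2Si3O12) = 427.723 g/mol, so wt% Mg = 53.957/427.723 × 100 = 12.61%.
M(Mg2Si2O6) = 200.774 g/mol, so wt% Mg = 48.610/200.774 × 100 = 24.21%.
12.61 − 24.21 = -11.60 pp.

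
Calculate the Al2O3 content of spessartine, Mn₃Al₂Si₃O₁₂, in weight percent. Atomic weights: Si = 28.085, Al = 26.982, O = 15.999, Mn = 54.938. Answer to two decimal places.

Formula mass = 495.021 g/mol.
2 Al → 1.0000 mol Al2O3 per formula unit; M(Al2O3) = 101.961, so Al2O3 mass = 101.961 g.
101.961/495.021 × 100 = 20.60 wt%.

20.60 wt%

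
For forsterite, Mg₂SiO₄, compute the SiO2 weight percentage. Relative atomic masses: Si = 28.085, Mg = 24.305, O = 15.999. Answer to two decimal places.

42.71 wt%

Formula mass = 140.691 g/mol.
1 Si → 1.0000 mol SiO2 per formula unit; M(SiO2) = 60.083, so SiO2 mass = 60.083 g.
60.083/140.691 × 100 = 42.71 wt%.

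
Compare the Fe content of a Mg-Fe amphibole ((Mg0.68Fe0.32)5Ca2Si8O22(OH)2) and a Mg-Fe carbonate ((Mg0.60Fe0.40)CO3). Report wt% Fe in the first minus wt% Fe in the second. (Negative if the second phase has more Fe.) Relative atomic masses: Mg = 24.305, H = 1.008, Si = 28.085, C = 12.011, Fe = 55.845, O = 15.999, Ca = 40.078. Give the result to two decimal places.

M((Mg0.68Fe0.32)5Ca2Si8O22(OH)2) = 862.817 g/mol, so wt% Fe = 89.352/862.817 × 100 = 10.36%.
M((Mg0.60Fe0.40)CO3) = 96.929 g/mol, so wt% Fe = 22.338/96.929 × 100 = 23.05%.
10.36 − 23.05 = -12.69 pp.

-12.69 percentage points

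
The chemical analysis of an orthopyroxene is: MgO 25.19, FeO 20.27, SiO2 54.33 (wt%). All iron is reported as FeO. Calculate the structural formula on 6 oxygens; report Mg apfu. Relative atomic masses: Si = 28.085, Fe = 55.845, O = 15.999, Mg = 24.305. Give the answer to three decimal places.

1.381 Mg apfu

MgO (M=40.304): mol = 0.62500; Mg = 0.62500, O = 0.62500.
FeO (M=71.844): mol = 0.28214; Fe = 0.28214, O = 0.28214.
SiO2 (M=60.083): mol = 0.90425; Si = 0.90425, O = 1.80850.
ΣO = 2.71564; factor = 6/ΣO = 2.20942.
Mg apfu = 0.62500 × 2.20942 = 1.381.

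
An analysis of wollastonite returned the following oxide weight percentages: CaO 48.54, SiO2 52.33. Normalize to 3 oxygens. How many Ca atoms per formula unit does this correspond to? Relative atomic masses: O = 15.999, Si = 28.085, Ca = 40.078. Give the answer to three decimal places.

CaO: 48.54/56.077 = 0.86560 mol → 0.86560 mol Ca, 0.86560 mol O.
SiO2: 52.33/60.083 = 0.87096 mol → 0.87096 mol Si, 1.74192 mol O.
Total oxygen = 2.60752 mol. Normalization factor = 3/2.60752 = 1.15052.
Ca per 3 O = 0.86560 × 1.15052 = 0.996.

0.996 Ca apfu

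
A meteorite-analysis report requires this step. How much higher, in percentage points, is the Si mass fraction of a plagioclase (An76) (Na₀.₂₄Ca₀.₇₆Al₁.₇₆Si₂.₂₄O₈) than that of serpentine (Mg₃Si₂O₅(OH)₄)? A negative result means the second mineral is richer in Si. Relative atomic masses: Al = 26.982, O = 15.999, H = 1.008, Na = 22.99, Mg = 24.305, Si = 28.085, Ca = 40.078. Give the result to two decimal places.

First mineral: 62.910 g Si in 274.368 g formula = 22.93 wt% Si.
Second mineral: 56.170 g Si in 277.108 g formula = 20.27 wt% Si.
22.93% − 20.27% gives a difference of 2.66 percentage points.

2.66 percentage points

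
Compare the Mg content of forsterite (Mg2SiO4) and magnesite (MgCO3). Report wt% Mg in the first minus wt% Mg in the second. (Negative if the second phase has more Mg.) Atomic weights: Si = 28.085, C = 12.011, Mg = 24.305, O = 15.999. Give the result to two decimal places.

First mineral: 48.610 g Mg in 140.691 g formula = 34.55 wt% Mg.
Second mineral: 24.305 g Mg in 84.313 g formula = 28.83 wt% Mg.
34.55% − 28.83% gives a difference of 5.72 percentage points.

5.72 percentage points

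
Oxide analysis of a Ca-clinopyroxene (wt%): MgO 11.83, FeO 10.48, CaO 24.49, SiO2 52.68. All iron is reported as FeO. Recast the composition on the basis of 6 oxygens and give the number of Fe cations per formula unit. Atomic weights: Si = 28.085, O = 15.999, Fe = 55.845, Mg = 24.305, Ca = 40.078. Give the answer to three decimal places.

11.83 wt% MgO ÷ 40.304 g/mol = 0.29352 mol, giving 0.29352 Mg and 0.29352 O.
10.48 wt% FeO ÷ 71.844 g/mol = 0.14587 mol, giving 0.14587 Fe and 0.14587 O.
24.49 wt% CaO ÷ 56.077 g/mol = 0.43672 mol, giving 0.43672 Ca and 0.43672 O.
52.68 wt% SiO2 ÷ 60.083 g/mol = 0.87679 mol, giving 0.87679 Si and 1.75358 O.
Oxygen sums to 2.62969; scaling by 6/2.62969 = 2.28164 puts the formula on 6 O.
Fe: 0.14587 × 2.28164 = 0.333 atoms per formula unit.

0.333 Fe apfu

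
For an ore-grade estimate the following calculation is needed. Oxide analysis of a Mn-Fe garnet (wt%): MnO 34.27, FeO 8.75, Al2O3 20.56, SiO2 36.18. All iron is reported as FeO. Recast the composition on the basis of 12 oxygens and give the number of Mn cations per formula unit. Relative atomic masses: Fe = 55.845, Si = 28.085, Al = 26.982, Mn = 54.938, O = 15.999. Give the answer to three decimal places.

2.401 Mn apfu

MnO (M=70.937): mol = 0.48310; Mn = 0.48310, O = 0.48310.
FeO (M=71.844): mol = 0.12179; Fe = 0.12179, O = 0.12179.
Al2O3 (M=101.961): mol = 0.20165; Al = 0.40330, O = 0.60495.
SiO2 (M=60.083): mol = 0.60217; Si = 0.60217, O = 1.20434.
ΣO = 2.41418; factor = 12/ΣO = 4.97063.
Mn apfu = 0.48310 × 4.97063 = 2.401.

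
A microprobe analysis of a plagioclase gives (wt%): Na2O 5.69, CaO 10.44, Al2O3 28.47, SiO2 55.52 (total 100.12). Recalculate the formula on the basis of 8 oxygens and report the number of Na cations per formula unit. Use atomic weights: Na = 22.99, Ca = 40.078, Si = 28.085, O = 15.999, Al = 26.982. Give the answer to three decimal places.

5.69 wt% Na2O ÷ 61.979 g/mol = 0.09181 mol, giving 0.18362 Na and 0.09181 O.
10.44 wt% CaO ÷ 56.077 g/mol = 0.18617 mol, giving 0.18617 Ca and 0.18617 O.
28.47 wt% Al2O3 ÷ 101.961 g/mol = 0.27922 mol, giving 0.55844 Al and 0.83766 O.
55.52 wt% SiO2 ÷ 60.083 g/mol = 0.92406 mol, giving 0.92406 Si and 1.84812 O.
Oxygen sums to 2.96376; scaling by 8/2.96376 = 2.69927 puts the formula on 8 O.
Na: 0.18362 × 2.69927 = 0.496 atoms per formula unit.

0.496 Na apfu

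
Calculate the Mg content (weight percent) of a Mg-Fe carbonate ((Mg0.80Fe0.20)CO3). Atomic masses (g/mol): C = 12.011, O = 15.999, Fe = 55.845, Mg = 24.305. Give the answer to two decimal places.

21.46 weight percent

Formula mass = 0.80*24.305 + 0.20*55.845 + 1*12.011 + 3*15.999 = 90.621 g/mol, of which 19.444 g is Mg.
So Mg makes up 19.444/90.621 = 0.2146 of the mass, i.e. 21.46%.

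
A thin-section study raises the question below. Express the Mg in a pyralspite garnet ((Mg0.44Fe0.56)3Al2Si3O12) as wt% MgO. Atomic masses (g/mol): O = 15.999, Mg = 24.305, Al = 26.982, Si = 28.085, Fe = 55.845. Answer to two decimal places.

M((Mg0.44Fe0.56)3Al2Si3O12) = 456.109 g/mol; M(MgO) = 40.304 g/mol.
Moles MgO per formula unit = 1.32 Mg ÷ 1 = 1.3200.
MgO fraction = (1.3200 × 40.304) / 456.109 = 53.201/456.109 = 0.1166.

11.66 wt%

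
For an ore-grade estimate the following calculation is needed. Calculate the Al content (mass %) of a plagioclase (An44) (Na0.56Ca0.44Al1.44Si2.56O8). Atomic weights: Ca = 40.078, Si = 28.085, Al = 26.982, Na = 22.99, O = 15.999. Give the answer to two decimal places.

14.43 mass %

M(Na0.56Ca0.44Al1.44Si2.56O8) = 269.252 g/mol.
Al contributes 1.44 × 26.982 = 38.854 g per mole.
38.854/269.252 = 0.1443 → 14.43%.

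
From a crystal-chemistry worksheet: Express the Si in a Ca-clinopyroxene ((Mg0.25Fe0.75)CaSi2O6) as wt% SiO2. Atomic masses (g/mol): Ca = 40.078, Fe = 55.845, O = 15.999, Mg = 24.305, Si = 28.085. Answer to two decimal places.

Molar mass of (Mg0.25Fe0.75)CaSi2O6 = 0.25*24.305 + 0.75*55.845 + 1*40.078 + 2*28.085 + 6*15.999 = 240.202 g/mol.
Each formula unit contains 2 Si, equivalent to 2/1 = 2.0000 mol SiO2.
M(SiO2) = 1×28.085 + 2×15.999 = 60.083 g/mol.
Mass of SiO2 per formula unit = 2.0000 × 60.083 = 120.166 g.
SiO2 wt% = 120.166 / 240.202 × 100 = 50.03%.

50.03 wt%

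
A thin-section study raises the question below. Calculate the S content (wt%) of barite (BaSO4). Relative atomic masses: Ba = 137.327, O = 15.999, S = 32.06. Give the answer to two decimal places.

13.74 wt%

M(BaSO4) = 233.383 g/mol.
S contributes 1 × 32.06 = 32.060 g per mole.
32.060/233.383 = 0.1374 → 13.74%.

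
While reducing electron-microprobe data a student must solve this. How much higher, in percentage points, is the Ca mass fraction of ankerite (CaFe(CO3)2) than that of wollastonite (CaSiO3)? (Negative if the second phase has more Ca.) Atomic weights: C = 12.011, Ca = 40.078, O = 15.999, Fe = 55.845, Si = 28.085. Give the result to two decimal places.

-15.94 percentage points

M(CaFe(CO3)2) = 215.939 g/mol, so wt% Ca = 40.078/215.939 × 100 = 18.56%.
M(CaSiO3) = 116.160 g/mol, so wt% Ca = 40.078/116.160 × 100 = 34.50%.
18.56 − 34.50 = -15.94 pp.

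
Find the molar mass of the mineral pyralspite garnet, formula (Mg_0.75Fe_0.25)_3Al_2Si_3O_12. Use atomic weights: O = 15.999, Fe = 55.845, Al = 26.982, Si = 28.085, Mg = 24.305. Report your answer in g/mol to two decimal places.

M = 2.25×24.305 + 0.75×55.845 + 2×26.982 + 3×28.085 + 12×15.999

426.78 g/mol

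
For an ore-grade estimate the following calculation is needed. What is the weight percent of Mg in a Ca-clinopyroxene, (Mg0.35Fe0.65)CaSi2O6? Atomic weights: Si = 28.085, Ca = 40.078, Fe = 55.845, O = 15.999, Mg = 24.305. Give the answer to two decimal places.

M((Mg0.35Fe0.65)CaSi2O6) = 237.048 g/mol.
Mg contributes 0.35 × 24.305 = 8.507 g per mole.
8.507/237.048 = 0.0359 → 3.59%.

3.59 wt%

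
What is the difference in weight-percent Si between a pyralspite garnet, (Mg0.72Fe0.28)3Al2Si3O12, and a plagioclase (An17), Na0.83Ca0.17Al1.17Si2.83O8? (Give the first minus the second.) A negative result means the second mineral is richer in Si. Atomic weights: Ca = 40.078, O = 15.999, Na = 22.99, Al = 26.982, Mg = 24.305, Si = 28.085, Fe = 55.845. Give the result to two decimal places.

-10.39 percentage points

M((Mg0.72Fe0.28)3Al2Si3O12) = 429.616 g/mol, so wt% Si = 84.255/429.616 × 100 = 19.61%.
M(Na0.83Ca0.17Al1.17Si2.83O8) = 264.936 g/mol, so wt% Si = 79.481/264.936 × 100 = 30.00%.
19.61 − 30.00 = -10.39 pp.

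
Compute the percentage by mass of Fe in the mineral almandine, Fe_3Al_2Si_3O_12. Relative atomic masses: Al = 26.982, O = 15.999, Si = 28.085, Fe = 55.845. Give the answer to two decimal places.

Formula mass = 3×55.845 + 2×26.982 + 3×28.085 + 12×15.999 = 497.742 g/mol, of which 167.535 g is Fe.
So Fe makes up 167.535/497.742 = 0.3366 of the mass, i.e. 33.66%.

33.66 mass %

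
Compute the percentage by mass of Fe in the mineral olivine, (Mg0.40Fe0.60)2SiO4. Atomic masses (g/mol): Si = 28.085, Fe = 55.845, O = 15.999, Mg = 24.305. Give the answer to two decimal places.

Molar mass of (Mg0.40Fe0.60)2SiO4: 0.80·24.305 + 1.20·55.845 + 1·28.085 + 4·15.999 = 178.539 g/mol.
Mass of Fe per formula unit: 1.20 × 55.845 = 67.014 g.
Weight fraction Fe = 67.014 / 178.539 = 0.3753.

37.53 weight percent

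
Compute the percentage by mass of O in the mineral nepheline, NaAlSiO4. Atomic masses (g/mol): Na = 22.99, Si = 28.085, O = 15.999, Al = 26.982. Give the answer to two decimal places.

45.05 mass %

Molar mass of NaAlSiO4: 1·22.99 + 1·26.982 + 1·28.085 + 4·15.999 = 142.053 g/mol.
Mass of O per formula unit: 4 × 15.999 = 63.996 g.
Weight fraction O = 63.996 / 142.053 = 0.4505.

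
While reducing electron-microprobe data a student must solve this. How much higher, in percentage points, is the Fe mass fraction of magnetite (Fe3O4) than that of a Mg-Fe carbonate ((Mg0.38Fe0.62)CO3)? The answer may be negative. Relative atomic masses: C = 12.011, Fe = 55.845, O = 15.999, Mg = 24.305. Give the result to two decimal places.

39.03 percentage points

First mineral: 167.535 g Fe in 231.531 g formula = 72.36 wt% Fe.
Second mineral: 34.624 g Fe in 103.868 g formula = 33.33 wt% Fe.
72.36% − 33.33% gives a difference of 39.03 percentage points.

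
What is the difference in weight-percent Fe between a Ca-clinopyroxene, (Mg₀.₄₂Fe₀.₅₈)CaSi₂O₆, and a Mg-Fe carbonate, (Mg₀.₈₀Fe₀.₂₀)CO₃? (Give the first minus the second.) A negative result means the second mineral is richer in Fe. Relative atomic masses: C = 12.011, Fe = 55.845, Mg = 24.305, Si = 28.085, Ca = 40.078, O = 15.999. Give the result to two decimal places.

First mineral: 32.390 g Fe in 234.840 g formula = 13.79 wt% Fe.
Second mineral: 11.169 g Fe in 90.621 g formula = 12.32 wt% Fe.
13.79% − 12.32% gives a difference of 1.47 percentage points.

1.47 percentage points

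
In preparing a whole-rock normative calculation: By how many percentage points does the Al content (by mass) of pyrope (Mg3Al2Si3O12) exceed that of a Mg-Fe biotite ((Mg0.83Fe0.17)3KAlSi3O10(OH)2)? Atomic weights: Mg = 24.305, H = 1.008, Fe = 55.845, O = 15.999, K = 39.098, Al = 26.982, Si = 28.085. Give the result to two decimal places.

First mineral: 53.964 g Al in 403.122 g formula = 13.39 wt% Al.
Second mineral: 26.982 g Al in 433.339 g formula = 6.23 wt% Al.
13.39% − 6.23% gives a difference of 7.16 percentage points.

7.16 percentage points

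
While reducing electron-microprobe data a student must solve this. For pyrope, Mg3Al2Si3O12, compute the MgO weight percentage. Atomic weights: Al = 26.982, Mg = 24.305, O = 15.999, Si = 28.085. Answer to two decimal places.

M(Mg3Al2Si3O12) = 403.122 g/mol; M(MgO) = 40.304 g/mol.
Moles MgO per formula unit = 3 Mg ÷ 1 = 3.0000.
MgO fraction = (3.0000 × 40.304) / 403.122 = 120.912/403.122 = 0.2999.

29.99 wt%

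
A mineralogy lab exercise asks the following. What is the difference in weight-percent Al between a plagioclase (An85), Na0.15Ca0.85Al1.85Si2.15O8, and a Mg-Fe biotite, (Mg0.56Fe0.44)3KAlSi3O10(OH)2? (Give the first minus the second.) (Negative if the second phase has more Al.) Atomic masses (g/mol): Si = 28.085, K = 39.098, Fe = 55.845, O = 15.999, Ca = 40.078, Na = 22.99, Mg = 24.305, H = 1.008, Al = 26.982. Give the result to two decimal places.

12.22 percentage points

M(Na0.15Ca0.85Al1.85Si2.15O8) = 275.806 g/mol, so wt% Al = 49.917/275.806 × 100 = 18.10%.
M((Mg0.56Fe0.44)3KAlSi3O10(OH)2) = 458.887 g/mol, so wt% Al = 26.982/458.887 × 100 = 5.88%.
18.10 − 5.88 = 12.22 pp.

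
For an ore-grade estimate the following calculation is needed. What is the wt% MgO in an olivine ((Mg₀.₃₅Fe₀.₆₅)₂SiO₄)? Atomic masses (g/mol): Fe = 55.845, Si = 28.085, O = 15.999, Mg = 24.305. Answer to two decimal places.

M((Mg₀.₃₅Fe₀.₆₅)₂SiO₄) = 181.693 g/mol; M(MgO) = 40.304 g/mol.
Moles MgO per formula unit = 0.70 Mg ÷ 1 = 0.7000.
MgO fraction = (0.7000 × 40.304) / 181.693 = 28.213/181.693 = 0.1553.

15.53 wt%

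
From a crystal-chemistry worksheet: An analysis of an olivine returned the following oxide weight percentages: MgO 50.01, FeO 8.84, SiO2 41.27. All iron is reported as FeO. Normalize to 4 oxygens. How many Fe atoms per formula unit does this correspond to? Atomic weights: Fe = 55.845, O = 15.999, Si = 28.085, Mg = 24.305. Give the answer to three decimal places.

0.180 Fe apfu

MgO (M=40.304): mol = 1.24082; Mg = 1.24082, O = 1.24082.
FeO (M=71.844): mol = 0.12304; Fe = 0.12304, O = 0.12304.
SiO2 (M=60.083): mol = 0.68688; Si = 0.68688, O = 1.37376.
ΣO = 2.73762; factor = 4/ΣO = 1.46112.
Fe apfu = 0.12304 × 1.46112 = 0.180.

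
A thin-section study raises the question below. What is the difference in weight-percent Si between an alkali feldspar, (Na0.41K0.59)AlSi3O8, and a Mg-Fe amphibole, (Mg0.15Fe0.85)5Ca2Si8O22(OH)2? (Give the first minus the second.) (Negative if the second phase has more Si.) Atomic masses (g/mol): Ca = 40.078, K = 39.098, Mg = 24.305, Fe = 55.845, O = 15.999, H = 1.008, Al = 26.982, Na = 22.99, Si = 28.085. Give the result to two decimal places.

First mineral: 84.255 g Si in 271.723 g formula = 31.01 wt% Si.
Second mineral: 224.680 g Si in 946.398 g formula = 23.74 wt% Si.
31.01% − 23.74% gives a difference of 7.27 percentage points.

7.27 percentage points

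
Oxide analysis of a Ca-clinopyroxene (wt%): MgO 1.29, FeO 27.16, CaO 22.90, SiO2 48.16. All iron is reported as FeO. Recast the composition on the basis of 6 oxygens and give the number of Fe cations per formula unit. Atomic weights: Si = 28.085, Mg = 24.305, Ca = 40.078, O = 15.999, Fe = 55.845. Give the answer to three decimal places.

0.937 Fe apfu

MgO (M=40.304): mol = 0.03201; Mg = 0.03201, O = 0.03201.
FeO (M=71.844): mol = 0.37804; Fe = 0.37804, O = 0.37804.
CaO (M=56.077): mol = 0.40837; Ca = 0.40837, O = 0.40837.
SiO2 (M=60.083): mol = 0.80156; Si = 0.80156, O = 1.60312.
ΣO = 2.42154; factor = 6/ΣO = 2.47776.
Fe apfu = 0.37804 × 2.47776 = 0.937.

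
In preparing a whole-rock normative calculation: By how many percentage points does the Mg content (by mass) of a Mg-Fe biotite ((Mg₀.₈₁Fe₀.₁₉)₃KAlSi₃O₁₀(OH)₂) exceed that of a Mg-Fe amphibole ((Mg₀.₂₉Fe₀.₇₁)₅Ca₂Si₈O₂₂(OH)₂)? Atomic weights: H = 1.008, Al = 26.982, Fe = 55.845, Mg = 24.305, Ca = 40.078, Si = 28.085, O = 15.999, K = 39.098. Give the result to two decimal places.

9.76 percentage points

First mineral: 59.061 g Mg in 435.232 g formula = 13.57 wt% Mg.
Second mineral: 35.242 g Mg in 924.320 g formula = 3.81 wt% Mg.
13.57% − 3.81% gives a difference of 9.76 percentage points.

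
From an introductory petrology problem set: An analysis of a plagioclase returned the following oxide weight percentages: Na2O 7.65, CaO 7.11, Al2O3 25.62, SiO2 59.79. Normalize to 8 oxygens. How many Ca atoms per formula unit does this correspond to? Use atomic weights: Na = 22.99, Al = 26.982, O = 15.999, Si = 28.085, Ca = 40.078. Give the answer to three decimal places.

0.339 Ca apfu

7.65 wt% Na2O ÷ 61.979 g/mol = 0.12343 mol, giving 0.24686 Na and 0.12343 O.
7.11 wt% CaO ÷ 56.077 g/mol = 0.12679 mol, giving 0.12679 Ca and 0.12679 O.
25.62 wt% Al2O3 ÷ 101.961 g/mol = 0.25127 mol, giving 0.50254 Al and 0.75381 O.
59.79 wt% SiO2 ÷ 60.083 g/mol = 0.99512 mol, giving 0.99512 Si and 1.99024 O.
Oxygen sums to 2.99427; scaling by 8/2.99427 = 2.67177 puts the formula on 8 O.
Ca: 0.12679 × 2.67177 = 0.339 atoms per formula unit.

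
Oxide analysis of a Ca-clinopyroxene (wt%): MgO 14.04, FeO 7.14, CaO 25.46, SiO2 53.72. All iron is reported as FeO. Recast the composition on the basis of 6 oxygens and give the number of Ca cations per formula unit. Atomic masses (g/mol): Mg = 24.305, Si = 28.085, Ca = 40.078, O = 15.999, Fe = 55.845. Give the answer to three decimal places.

1.013 Ca apfu

14.04 wt% MgO ÷ 40.304 g/mol = 0.34835 mol, giving 0.34835 Mg and 0.34835 O.
7.14 wt% FeO ÷ 71.844 g/mol = 0.09938 mol, giving 0.09938 Fe and 0.09938 O.
25.46 wt% CaO ÷ 56.077 g/mol = 0.45402 mol, giving 0.45402 Ca and 0.45402 O.
53.72 wt% SiO2 ÷ 60.083 g/mol = 0.89410 mol, giving 0.89410 Si and 1.78820 O.
Oxygen sums to 2.68995; scaling by 6/2.68995 = 2.23052 puts the formula on 6 O.
Ca: 0.45402 × 2.23052 = 1.013 atoms per formula unit.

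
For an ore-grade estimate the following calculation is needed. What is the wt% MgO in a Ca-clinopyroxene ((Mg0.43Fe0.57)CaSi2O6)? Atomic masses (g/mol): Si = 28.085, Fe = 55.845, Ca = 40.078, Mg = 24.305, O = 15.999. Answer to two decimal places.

M((Mg0.43Fe0.57)CaSi2O6) = 234.525 g/mol; M(MgO) = 40.304 g/mol.
Moles MgO per formula unit = 0.43 Mg ÷ 1 = 0.4300.
MgO fraction = (0.4300 × 40.304) / 234.525 = 17.331/234.525 = 0.0739.

7.39 wt%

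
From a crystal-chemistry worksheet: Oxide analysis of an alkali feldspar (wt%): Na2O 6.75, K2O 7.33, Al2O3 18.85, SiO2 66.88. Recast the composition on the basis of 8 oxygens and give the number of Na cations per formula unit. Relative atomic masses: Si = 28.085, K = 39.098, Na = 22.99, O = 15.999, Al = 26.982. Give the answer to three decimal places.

0.587 Na apfu

Na2O (M=61.979): mol = 0.10891; Na = 0.21782, O = 0.10891.
K2O (M=94.195): mol = 0.07782; K = 0.15564, O = 0.07782.
Al2O3 (M=101.961): mol = 0.18487; Al = 0.36974, O = 0.55461.
SiO2 (M=60.083): mol = 1.11313; Si = 1.11313, O = 2.22626.
ΣO = 2.96760; factor = 8/ΣO = 2.69578.
Na apfu = 0.21782 × 2.69578 = 0.587.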